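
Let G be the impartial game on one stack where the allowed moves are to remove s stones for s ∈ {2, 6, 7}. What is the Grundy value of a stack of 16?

1

Grundy values for subtraction set {2, 6, 7}:
k:     0  1  2  3  4  5  6  7  8  9 10 11 12 13 14 15 16
g(k):  0  0  1  1  0  0  1  1  2  0  3  1  2  0  0  1  1
So g(16) = 1.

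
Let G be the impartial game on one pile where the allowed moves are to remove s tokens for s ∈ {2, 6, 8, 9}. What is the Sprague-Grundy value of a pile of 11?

3

Build the Grundy sequence with g(k) = mex{g(k−s) : s ∈ {2, 6, 8, 9}, s ≤ k}:
k:     0  1  2  3  4  5  6  7  8  9 10 11
g(k):  0  0  1  1  0  0  1  1  2  2  3  3
So g(11) = 3.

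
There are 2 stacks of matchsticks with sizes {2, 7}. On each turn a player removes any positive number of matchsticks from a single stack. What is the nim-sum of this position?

5

In binary:
  010  (2)
  111  (7)
  ---
  101  (5)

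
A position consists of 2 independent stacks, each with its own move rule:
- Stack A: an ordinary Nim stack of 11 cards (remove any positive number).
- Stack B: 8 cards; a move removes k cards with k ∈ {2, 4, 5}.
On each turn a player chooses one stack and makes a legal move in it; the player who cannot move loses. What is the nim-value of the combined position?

11

Stack A is a plain Nim stack of size 11, so its Grundy value is 11.
Build the Grundy sequence for stack B with g(k) = mex{g(k−s) : s ∈ {2, 4, 5}, s ≤ k}:
k:     0  1  2  3  4  5  6  7  8
g(k):  0  0  1  1  2  2  3  0  0
So g(8) = 0.
By the Sprague-Grundy theorem, the Grundy value of a sum of independent games is the XOR of the component values.
Combined value = 11 ⊕ 0 = 11.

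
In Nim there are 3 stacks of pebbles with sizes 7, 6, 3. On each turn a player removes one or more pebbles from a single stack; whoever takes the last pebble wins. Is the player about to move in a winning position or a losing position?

Nim-sum: 7 XOR 6 XOR 3 = 2.
The nim-sum is 2 ≠ 0, so this is an N-position: the player to move can win.

Winning position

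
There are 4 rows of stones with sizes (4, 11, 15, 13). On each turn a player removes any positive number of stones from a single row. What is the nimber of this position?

13

Compute the nim-sum pairwise:
4 ^ 11 = 15
15 ^ 15 = 0
0 ^ 13 = 13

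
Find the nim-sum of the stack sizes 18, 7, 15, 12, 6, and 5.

Nim-sum: 18 ⊕ 7 ⊕ 15 ⊕ 12 ⊕ 6 ⊕ 5 = 21.

21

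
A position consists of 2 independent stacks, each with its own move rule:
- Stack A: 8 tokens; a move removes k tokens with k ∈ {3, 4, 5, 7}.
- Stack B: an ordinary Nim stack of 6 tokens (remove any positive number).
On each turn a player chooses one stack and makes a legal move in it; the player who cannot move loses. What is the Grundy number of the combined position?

For stack A, compute g(0), g(1), … with moves {3, 4, 5, 7}:
g(0) = mex{} = 0
g(1) = mex{} = 0
g(2) = mex{} = 0
g(3) = mex{0} = 1
g(4) = mex{0} = 1
g(5) = mex{0} = 1
g(6) = mex{0,1} = 2
g(7) = mex{0,1} = 2
g(8) = mex{0,1} = 2
So g(8) = 2.
Stack B is a plain Nim stack of size 6, so its Grundy value is 6.
By the Sprague-Grundy theorem, the Grundy value of a sum of independent games is the XOR of the component values.
Combined value = 2 ⊕ 6 = 4.

4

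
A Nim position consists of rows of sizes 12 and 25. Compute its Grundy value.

21

Compute the nim-sum pairwise:
12 XOR 25 = 21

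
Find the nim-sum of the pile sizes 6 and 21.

Nim-sum: 6 XOR 21 = 19.

19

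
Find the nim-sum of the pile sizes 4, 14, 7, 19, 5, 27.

Compute the nim-sum pairwise:
4 XOR 14 = 10
10 XOR 7 = 13
13 XOR 19 = 30
30 XOR 5 = 27
27 XOR 27 = 0

0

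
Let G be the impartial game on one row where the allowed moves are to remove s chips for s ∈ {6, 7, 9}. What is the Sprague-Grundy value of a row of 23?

Grundy values for subtraction set {6, 7, 9}:
k:     0  1  2  3  4  5  6  7  8  9 10 11 12 13 14 15 16 17 18 19 20 21 22 23
g(k):  0  0  0  0  0  0  1  1  1  1  1  1  2  2  2  0  0  0  0  0  0  1  1  1
So g(23) = 1.

1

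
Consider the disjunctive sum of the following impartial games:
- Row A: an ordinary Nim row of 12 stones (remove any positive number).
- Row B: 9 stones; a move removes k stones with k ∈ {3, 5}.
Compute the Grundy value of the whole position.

12

Row A is a plain Nim row of size 12, so its Grundy value is 12.
Build the Grundy sequence for row B with g(k) = mex{g(k−s) : s ∈ {3, 5}, s ≤ k}:
g(0) = mex{} = 0
g(1) = mex{} = 0
g(2) = mex{} = 0
g(3) = mex{0} = 1
g(4) = mex{0} = 1
g(5) = mex{0} = 1
g(6) = mex{0,1} = 2
g(7) = mex{0,1} = 2
g(8) = mex{1} = 0
g(9) = mex{1,2} = 0
So g(9) = 0.
The value of a disjunctive sum is the nim-sum of the parts.
Combined value = 12 ⊕ 0 = 12.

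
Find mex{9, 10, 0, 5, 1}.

The values 0, 1 are all present; 2 is the first non-negative integer missing from the set.

2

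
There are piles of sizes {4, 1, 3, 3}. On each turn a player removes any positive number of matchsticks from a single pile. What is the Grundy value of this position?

Bitwise XOR of the heap sizes:
  100  (4)
  001  (1)
  011  (3)
  011  (3)
  ---
  101  (5)

5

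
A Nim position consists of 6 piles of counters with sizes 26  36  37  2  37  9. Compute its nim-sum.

Compute the nim-sum pairwise:
26 XOR 36 = 62
62 XOR 37 = 27
27 XOR 2 = 25
25 XOR 37 = 60
60 XOR 9 = 53

53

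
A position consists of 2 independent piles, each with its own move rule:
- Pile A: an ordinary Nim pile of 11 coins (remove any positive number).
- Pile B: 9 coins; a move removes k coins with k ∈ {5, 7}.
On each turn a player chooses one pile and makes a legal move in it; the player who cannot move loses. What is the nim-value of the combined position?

Pile A is a plain Nim pile of size 11, so its Grundy value is 11.
Build the Grundy sequence for pile B with g(k) = mex{g(k−s) : s ∈ {5, 7}, s ≤ k}:
k:     0  1  2  3  4  5  6  7  8  9
g(k):  0  0  0  0  0  1  1  1  1  1
So g(9) = 1.
By the Sprague-Grundy theorem, the Grundy value of a sum of independent games is the XOR of the component values.
Combined value = 11 ⊕ 1 = 10.

10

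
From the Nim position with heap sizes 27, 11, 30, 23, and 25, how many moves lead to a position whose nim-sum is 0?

0

Bitwise XOR of the heap sizes:
  11011  (27)
  01011  (11)
  11110  (30)
  10111  (23)
  11001  (25)
  -----
  00000  (0)
The nim-sum is already 0, so every move leaves a nonzero nim-sum — there are no winning moves.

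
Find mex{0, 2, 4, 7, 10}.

1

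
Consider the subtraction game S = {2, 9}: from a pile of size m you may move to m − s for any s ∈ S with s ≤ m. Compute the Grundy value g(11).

Build the Grundy sequence with g(k) = mex{g(k−s) : s ∈ {2, 9}, s ≤ k}:
g(0) = mex{} = 0
g(1) = mex{} = 0
g(2) = mex{0} = 1
g(3) = mex{0} = 1
g(4) = mex{1} = 0
g(5) = mex{1} = 0
g(6) = mex{0} = 1
g(7) = mex{0} = 1
g(8) = mex{1} = 0
g(9) = mex{0,1} = 2
g(10) = mex{0} = 1
g(11) = mex{1,2} = 0
So g(11) = 0.

0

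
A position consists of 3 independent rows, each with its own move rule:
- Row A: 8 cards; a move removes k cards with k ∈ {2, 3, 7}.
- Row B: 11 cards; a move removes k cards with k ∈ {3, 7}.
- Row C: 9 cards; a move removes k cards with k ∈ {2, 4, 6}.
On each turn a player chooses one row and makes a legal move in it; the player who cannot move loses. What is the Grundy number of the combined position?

For row A, compute g(0), g(1), … with moves {2, 3, 7}:
g(0) = mex{} = 0
g(1) = mex{} = 0
g(2) = mex{0} = 1
g(3) = mex{0} = 1
g(4) = mex{0,1} = 2
g(5) = mex{1} = 0
g(6) = mex{1,2} = 0
g(7) = mex{0,2} = 1
g(8) = mex{0} = 1
So g(8) = 1.
Build the Grundy sequence for row B with g(k) = mex{g(k−s) : s ∈ {3, 7}, s ≤ k}:
g(0) = mex{} = 0
g(1) = mex{} = 0
g(2) = mex{} = 0
g(3) = mex{0} = 1
g(4) = mex{0} = 1
g(5) = mex{0} = 1
g(6) = mex{1} = 0
g(7) = mex{0,1} = 2
g(8) = mex{0,1} = 2
g(9) = mex{0} = 1
g(10) = mex{1,2} = 0
g(11) = mex{1,2} = 0
So g(11) = 0.
For row C, compute g(0), g(1), … with moves {2, 4, 6}:
k:     0  1  2  3  4  5  6  7  8  9
g(k):  0  0  1  1  2  2  3  3  0  0
So g(9) = 0.
The value of a disjunctive sum is the nim-sum of the parts.
Combined value = 1 ⊕ 0 ⊕ 0 = 1.

1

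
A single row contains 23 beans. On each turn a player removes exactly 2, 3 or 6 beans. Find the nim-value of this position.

Build the Grundy sequence with g(k) = mex{g(k−s) : s ∈ {2, 3, 6}, s ≤ k}:
k:     0  1  2  3  4  5  6  7  8  9 10 11 12 13 14 15 16 17 18 19 20 21 22 23
g(k):  0  0  1  1  2  0  3  1  2  0  0  1  1  2  0  3  1  2  0  0  1  1  2  0
So g(23) = 0.

0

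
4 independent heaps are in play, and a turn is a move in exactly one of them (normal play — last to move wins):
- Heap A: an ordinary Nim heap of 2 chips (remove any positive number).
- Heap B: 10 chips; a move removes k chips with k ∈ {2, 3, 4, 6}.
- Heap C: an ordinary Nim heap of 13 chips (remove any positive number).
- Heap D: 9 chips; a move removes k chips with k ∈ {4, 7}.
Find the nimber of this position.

Heap A is a plain Nim heap of size 2, so its Grundy value is 2.
For heap B, compute g(0), g(1), … with moves {2, 3, 4, 6}:
g(0) = mex{} = 0
g(1) = mex{} = 0
g(2) = mex{0} = 1
g(3) = mex{0} = 1
g(4) = mex{0,1} = 2
g(5) = mex{0,1} = 2
g(6) = mex{0,1,2} = 3
g(7) = mex{0,1,2} = 3
g(8) = mex{1,2,3} = 0
g(9) = mex{1,2,3} = 0
g(10) = mex{0,2,3} = 1
So g(10) = 1.
Heap C is a plain Nim heap of size 13, so its Grundy value is 13.
Build the Grundy sequence for heap D with g(k) = mex{g(k−s) : s ∈ {4, 7}, s ≤ k}:
k:     0  1  2  3  4  5  6  7  8  9
g(k):  0  0  0  0  1  1  1  1  2  2
So g(9) = 2.
The value of a disjunctive sum is the nim-sum of the parts.
Combined value = 2 XOR 1 XOR 13 XOR 2 = 12.

12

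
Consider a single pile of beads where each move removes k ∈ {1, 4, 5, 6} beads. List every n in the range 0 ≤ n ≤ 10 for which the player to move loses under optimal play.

0, 2, 9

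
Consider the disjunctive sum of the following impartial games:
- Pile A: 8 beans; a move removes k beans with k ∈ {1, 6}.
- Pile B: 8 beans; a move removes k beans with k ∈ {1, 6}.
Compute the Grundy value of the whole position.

Grundy values for pile A (subtraction set {1, 6}):
k:     0  1  2  3  4  5  6  7  8
g(k):  0  1  0  1  0  1  2  0  1
So g(8) = 1.
Build the Grundy sequence for pile B with g(k) = mex{g(k−s) : s ∈ {1, 6}, s ≤ k}:
k:     0  1  2  3  4  5  6  7  8
g(k):  0  1  0  1  0  1  2  0  1
So g(8) = 1.
By the Sprague-Grundy theorem, the Grundy value of a sum of independent games is the XOR of the component values.
Combined value = 1 ⊕ 1 = 0.

0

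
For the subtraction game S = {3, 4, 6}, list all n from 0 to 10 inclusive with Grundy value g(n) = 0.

0, 1, 2, 9, 10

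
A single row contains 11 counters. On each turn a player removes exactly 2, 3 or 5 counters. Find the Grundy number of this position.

Grundy values for subtraction set {2, 3, 5}:
k:     0  1  2  3  4  5  6  7  8  9 10 11
g(k):  0  0  1  1  2  2  3  0  0  1  1  2
So g(11) = 2.

2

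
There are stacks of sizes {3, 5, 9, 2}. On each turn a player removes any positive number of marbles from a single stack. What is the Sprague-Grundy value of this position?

Write each in binary and XOR column by column:
  0011  (3)
  0101  (5)
  1001  (9)
  0010  (2)
  ----
  1101  (13)

13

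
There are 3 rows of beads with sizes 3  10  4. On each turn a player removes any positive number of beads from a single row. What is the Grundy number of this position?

13

Compute the nim-sum pairwise:
3 ⊕ 10 = 9
9 ⊕ 4 = 13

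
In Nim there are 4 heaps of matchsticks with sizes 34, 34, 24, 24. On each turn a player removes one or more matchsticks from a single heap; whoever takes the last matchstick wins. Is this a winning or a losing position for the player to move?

Compute the nim-sum pairwise:
34 ⊕ 34 = 0
0 ⊕ 24 = 24
24 ⊕ 24 = 0
The nim-sum is 0, so this is a P-position: the player to move is in a losing position under optimal play.

Losing position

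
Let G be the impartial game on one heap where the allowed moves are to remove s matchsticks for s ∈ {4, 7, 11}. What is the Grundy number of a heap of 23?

2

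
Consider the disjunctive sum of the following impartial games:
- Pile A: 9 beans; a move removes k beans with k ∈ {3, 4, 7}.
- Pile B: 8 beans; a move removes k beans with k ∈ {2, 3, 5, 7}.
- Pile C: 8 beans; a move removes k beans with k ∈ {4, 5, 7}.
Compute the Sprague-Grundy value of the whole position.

5

Grundy values for pile A (subtraction set {3, 4, 7}):
k:     0  1  2  3  4  5  6  7  8  9
g(k):  0  0  0  1  1  1  2  2  2  3
So g(9) = 3.
Build the Grundy sequence for pile B with g(k) = mex{g(k−s) : s ∈ {2, 3, 5, 7}, s ≤ k}:
g(0) = mex{} = 0
g(1) = mex{} = 0
g(2) = mex{0} = 1
g(3) = mex{0} = 1
g(4) = mex{0,1} = 2
g(5) = mex{0,1} = 2
g(6) = mex{0,1,2} = 3
g(7) = mex{0,1,2} = 3
g(8) = mex{0,1,2,3} = 4
So g(8) = 4.
For pile C, compute g(0), g(1), … with moves {4, 5, 7}:
k:     0  1  2  3  4  5  6  7  8
g(k):  0  0  0  0  1  1  1  1  2
So g(8) = 2.
The value of a disjunctive sum is the nim-sum of the parts.
Combined value = 3 XOR 4 XOR 2 = 5.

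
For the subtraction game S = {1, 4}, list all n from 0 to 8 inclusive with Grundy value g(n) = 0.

0, 2, 5, 7

Compute g(0), g(1), … for moves {1, 4}:
g(0) = mex{} = 0
g(1) = mex{0} = 1
g(2) = mex{1} = 0
g(3) = mex{0} = 1
g(4) = mex{0,1} = 2
g(5) = mex{1,2} = 0
g(6) = mex{0} = 1
g(7) = mex{1} = 0
g(8) = mex{0,2} = 1
The P-positions (g = 0) in 0..8 are 0, 2, 5, 7.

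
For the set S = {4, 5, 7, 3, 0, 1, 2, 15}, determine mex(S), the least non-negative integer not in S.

6

The values 0, 1, 2, 3, 4, 5 are all present; 6 is the first non-negative integer missing from the set.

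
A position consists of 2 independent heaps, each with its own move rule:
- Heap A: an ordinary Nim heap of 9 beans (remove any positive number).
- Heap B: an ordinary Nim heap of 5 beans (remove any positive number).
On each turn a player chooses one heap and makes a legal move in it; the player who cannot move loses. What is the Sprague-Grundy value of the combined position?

12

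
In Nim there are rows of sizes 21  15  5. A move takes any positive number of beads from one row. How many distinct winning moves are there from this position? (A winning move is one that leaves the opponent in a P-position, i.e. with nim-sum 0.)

1

Nim-sum: 21 ⊕ 15 ⊕ 5 = 31.
The overall nim-sum is X = 31. A row of size p has a winning move iff p XOR X < p (reduce it to p XOR X).
  21: 21 XOR 31 = 10 < 21 — winning move (to 10).
  15: 15 XOR 31 = 16 ≥ 15 — no move.
  5: 5 XOR 31 = 26 ≥ 5 — no move.
That gives 1 winning move.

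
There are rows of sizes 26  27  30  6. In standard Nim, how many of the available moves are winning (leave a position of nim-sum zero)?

Nim-sum: 26 ⊕ 27 ⊕ 30 ⊕ 6 = 25.
The overall nim-sum is X = 25. A row of size p has a winning move iff p XOR X < p (reduce it to p XOR X).
  26: 26 XOR 25 = 3 < 26 — winning move (to 3).
  27: 27 XOR 25 = 2 < 27 — winning move (to 2).
  30: 30 XOR 25 = 7 < 30 — winning move (to 7).
  6: 6 XOR 25 = 31 ≥ 6 — no move.
That gives 3 winning moves.

3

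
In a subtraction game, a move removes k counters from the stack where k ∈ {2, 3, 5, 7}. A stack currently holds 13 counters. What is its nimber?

Grundy values for subtraction set {2, 3, 5, 7}:
k:     0  1  2  3  4  5  6  7  8  9 10 11 12 13
g(k):  0  0  1  1  2  2  3  3  4  0  0  1  1  2
So g(13) = 2.

2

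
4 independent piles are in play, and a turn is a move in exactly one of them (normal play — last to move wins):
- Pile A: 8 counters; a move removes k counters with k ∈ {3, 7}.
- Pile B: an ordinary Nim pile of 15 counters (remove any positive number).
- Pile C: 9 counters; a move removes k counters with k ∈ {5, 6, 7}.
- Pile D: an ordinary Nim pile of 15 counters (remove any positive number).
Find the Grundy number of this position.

Build the Grundy sequence for pile A with g(k) = mex{g(k−s) : s ∈ {3, 7}, s ≤ k}:
k:     0  1  2  3  4  5  6  7  8
g(k):  0  0  0  1  1  1  0  2  2
So g(8) = 2.
Pile B is a plain Nim pile of size 15, so its Grundy value is 15.
For pile C, compute g(0), g(1), … with moves {5, 6, 7}:
g(0) = mex{} = 0
g(1) = mex{} = 0
g(2) = mex{} = 0
g(3) = mex{} = 0
g(4) = mex{} = 0
g(5) = mex{0} = 1
g(6) = mex{0} = 1
g(7) = mex{0} = 1
g(8) = mex{0} = 1
g(9) = mex{0} = 1
So g(9) = 1.
Pile D is a plain Nim pile of size 15, so its Grundy value is 15.
By the Sprague-Grundy theorem, the Grundy value of a sum of independent games is the XOR of the component values.
Combined value = 2 ⊕ 15 ⊕ 1 ⊕ 15 = 3.

3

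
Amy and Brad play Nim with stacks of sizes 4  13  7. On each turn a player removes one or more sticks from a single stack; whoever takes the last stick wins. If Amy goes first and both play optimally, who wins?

Amy wins

Compute the nim-sum pairwise:
4 ⊕ 13 = 9
9 ⊕ 7 = 14
The nim-sum is 14 ≠ 0, so this is an N-position: the player to move can win; Amy has a winning move.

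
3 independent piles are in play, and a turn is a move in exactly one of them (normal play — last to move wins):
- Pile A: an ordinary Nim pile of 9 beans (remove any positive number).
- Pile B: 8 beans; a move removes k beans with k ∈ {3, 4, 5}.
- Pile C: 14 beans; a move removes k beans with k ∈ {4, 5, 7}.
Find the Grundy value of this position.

9

Pile A is a plain Nim pile of size 9, so its Grundy value is 9.
Build the Grundy sequence for pile B with g(k) = mex{g(k−s) : s ∈ {3, 4, 5}, s ≤ k}:
g(0) = mex{} = 0
g(1) = mex{} = 0
g(2) = mex{} = 0
g(3) = mex{0} = 1
g(4) = mex{0} = 1
g(5) = mex{0} = 1
g(6) = mex{0,1} = 2
g(7) = mex{0,1} = 2
g(8) = mex{1} = 0
So g(8) = 0.
Grundy values for pile C (subtraction set {4, 5, 7}):
g(0) = mex{} = 0
g(1) = mex{} = 0
g(2) = mex{} = 0
g(3) = mex{} = 0
g(4) = mex{0} = 1
g(5) = mex{0} = 1
g(6) = mex{0} = 1
g(7) = mex{0} = 1
g(8) = mex{0,1} = 2
g(9) = mex{0,1} = 2
g(10) = mex{0,1} = 2
g(11) = mex{1} = 0
g(12) = mex{1,2} = 0
g(13) = mex{1,2} = 0
g(14) = mex{1,2} = 0
So g(14) = 0.
By the Sprague-Grundy theorem, the Grundy value of a sum of independent games is the XOR of the component values.
Combined value = 9 ⊕ 0 ⊕ 0 = 9.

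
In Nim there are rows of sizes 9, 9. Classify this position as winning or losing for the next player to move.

In binary:
  1001  (9)
  1001  (9)
  ----
  0000  (0)
The nim-sum is 0, so this is a P-position: the player to move is in a losing position under optimal play.

Losing position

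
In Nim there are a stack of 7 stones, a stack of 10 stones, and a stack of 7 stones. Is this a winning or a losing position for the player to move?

Winning position

In binary:
  0111  (7)
  1010  (10)
  0111  (7)
  ----
  1010  (10)
The nim-sum is 10 ≠ 0, so this is an N-position: the player to move can win.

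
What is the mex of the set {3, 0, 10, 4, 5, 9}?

0 is in the set but 1 is not, so the mex is 1.

1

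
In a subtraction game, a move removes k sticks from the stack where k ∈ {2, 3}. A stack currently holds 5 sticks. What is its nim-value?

Build the Grundy sequence with g(k) = mex{g(k−s) : s ∈ {2, 3}, s ≤ k}:
g(0) = mex{} = 0
g(1) = mex{} = 0
g(2) = mex{0} = 1
g(3) = mex{0} = 1
g(4) = mex{0,1} = 2
g(5) = mex{1} = 0
So g(5) = 0.

0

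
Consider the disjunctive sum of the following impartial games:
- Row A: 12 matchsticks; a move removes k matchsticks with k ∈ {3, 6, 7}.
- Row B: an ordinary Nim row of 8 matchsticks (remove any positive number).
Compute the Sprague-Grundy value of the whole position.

Build the Grundy sequence for row A with g(k) = mex{g(k−s) : s ∈ {3, 6, 7}, s ≤ k}:
k:     0  1  2  3  4  5  6  7  8  9 10 11 12
g(k):  0  0  0  1  1  1  2  2  2  3  0  0  0
So g(12) = 0.
Row B is a plain Nim row of size 8, so its Grundy value is 8.
By the Sprague-Grundy theorem, the Grundy value of a sum of independent games is the XOR of the component values.
Combined value = 0 XOR 8 = 8.

8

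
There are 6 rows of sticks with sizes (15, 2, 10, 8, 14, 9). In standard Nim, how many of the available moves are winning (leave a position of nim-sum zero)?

5

Compute the nim-sum pairwise:
15 ⊕ 2 = 13
13 ⊕ 10 = 7
7 ⊕ 8 = 15
15 ⊕ 14 = 1
1 ⊕ 9 = 8
The overall nim-sum is X = 8. A row of size p has a winning move iff p XOR X < p (reduce it to p XOR X).
  15: 15 XOR 8 = 7 < 15 — winning move (to 7).
  2: 2 XOR 8 = 10 ≥ 2 — no move.
  10: 10 XOR 8 = 2 < 10 — winning move (to 2).
  8: 8 XOR 8 = 0 < 8 — winning move (to 0).
  14: 14 XOR 8 = 6 < 14 — winning move (to 6).
  9: 9 XOR 8 = 1 < 9 — winning move (to 1).
That gives 5 winning moves.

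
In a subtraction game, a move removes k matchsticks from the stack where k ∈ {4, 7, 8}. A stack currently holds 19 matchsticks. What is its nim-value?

Build the Grundy sequence with g(k) = mex{g(k−s) : s ∈ {4, 7, 8}, s ≤ k}:
k:     0  1  2  3  4  5  6  7  8  9 10 11 12 13 14 15 16 17 18 19
g(k):  0  0  0  0  1  1  1  1  2  2  2  2  0  0  0  0  1  1  1  1
So g(19) = 1.

1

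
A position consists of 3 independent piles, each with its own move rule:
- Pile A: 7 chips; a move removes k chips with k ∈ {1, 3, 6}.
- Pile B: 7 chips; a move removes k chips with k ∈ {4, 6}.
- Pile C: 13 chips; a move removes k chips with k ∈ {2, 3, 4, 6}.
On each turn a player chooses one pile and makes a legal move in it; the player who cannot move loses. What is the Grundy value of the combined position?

0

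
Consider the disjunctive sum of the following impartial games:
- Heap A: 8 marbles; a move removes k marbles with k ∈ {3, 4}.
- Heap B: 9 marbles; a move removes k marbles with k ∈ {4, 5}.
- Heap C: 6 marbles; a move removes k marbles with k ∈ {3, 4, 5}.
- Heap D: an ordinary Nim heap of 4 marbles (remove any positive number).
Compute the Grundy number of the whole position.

6

For heap A, compute g(0), g(1), … with moves {3, 4}:
k:     0  1  2  3  4  5  6  7  8
g(k):  0  0  0  1  1  1  2  0  0
So g(8) = 0.
Grundy values for heap B (subtraction set {4, 5}):
k:     0  1  2  3  4  5  6  7  8  9
g(k):  0  0  0  0  1  1  1  1  2  0
So g(9) = 0.
For heap C, compute g(0), g(1), … with moves {3, 4, 5}:
k:     0  1  2  3  4  5  6
g(k):  0  0  0  1  1  1  2
So g(6) = 2.
Heap D is a plain Nim heap of size 4, so its Grundy value is 4.
The value of a disjunctive sum is the nim-sum of the parts.
Combined value = 0 ⊕ 0 ⊕ 2 ⊕ 4 = 6.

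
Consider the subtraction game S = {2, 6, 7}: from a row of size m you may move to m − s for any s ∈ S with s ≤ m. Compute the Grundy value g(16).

Grundy values for subtraction set {2, 6, 7}:
k:     0  1  2  3  4  5  6  7  8  9 10 11 12 13 14 15 16
g(k):  0  0  1  1  0  0  1  1  2  0  3  1  2  0  0  1  1
So g(16) = 1.

1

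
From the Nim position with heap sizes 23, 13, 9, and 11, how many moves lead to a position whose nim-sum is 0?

1

Nim-sum: 23 ⊕ 13 ⊕ 9 ⊕ 11 = 24.
The overall nim-sum is X = 24. A heap of size p has a winning move iff p XOR X < p (reduce it to p XOR X).
  23: 23 XOR 24 = 15 < 23 — winning move (to 15).
  13: 13 XOR 24 = 21 ≥ 13 — no move.
  9: 9 XOR 24 = 17 ≥ 9 — no move.
  11: 11 XOR 24 = 19 ≥ 11 — no move.
That gives 1 winning move.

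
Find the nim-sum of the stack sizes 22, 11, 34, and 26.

37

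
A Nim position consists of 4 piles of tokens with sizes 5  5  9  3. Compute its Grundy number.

In binary:
  0101  (5)
  0101  (5)
  1001  (9)
  0011  (3)
  ----
  1010  (10)

10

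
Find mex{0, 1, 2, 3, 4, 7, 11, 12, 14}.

5

The values 0, 1, 2, 3, 4 are all present; 5 is the first non-negative integer missing from the set.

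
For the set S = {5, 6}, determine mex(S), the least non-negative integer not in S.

0 is not in the set, so the mex is 0.

0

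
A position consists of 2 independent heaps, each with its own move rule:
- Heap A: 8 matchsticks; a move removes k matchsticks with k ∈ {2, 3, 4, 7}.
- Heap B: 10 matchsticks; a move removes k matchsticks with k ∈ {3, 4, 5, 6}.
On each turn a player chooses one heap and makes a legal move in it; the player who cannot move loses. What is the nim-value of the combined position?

For heap A, compute g(0), g(1), … with moves {2, 3, 4, 7}:
k:     0  1  2  3  4  5  6  7  8
g(k):  0  0  1  1  2  2  0  3  1
So g(8) = 1.
For heap B, compute g(0), g(1), … with moves {3, 4, 5, 6}:
k:     0  1  2  3  4  5  6  7  8  9 10
g(k):  0  0  0  1  1  1  2  2  2  0  0
So g(10) = 0.
By the Sprague-Grundy theorem, the Grundy value of a sum of independent games is the XOR of the component values.
Combined value = 1 ⊕ 0 = 1.

1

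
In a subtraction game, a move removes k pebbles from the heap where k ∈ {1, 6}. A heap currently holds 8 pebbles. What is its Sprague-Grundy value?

Compute g(0), g(1), … for moves {1, 6}:
k:     0  1  2  3  4  5  6  7  8
g(k):  0  1  0  1  0  1  2  0  1
So g(8) = 1.

1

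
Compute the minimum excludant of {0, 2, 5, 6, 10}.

1

0 is in the set but 1 is not, so the mex is 1.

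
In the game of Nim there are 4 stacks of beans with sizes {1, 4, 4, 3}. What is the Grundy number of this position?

2

Nim-sum: 1 ^ 4 ^ 4 ^ 3 = 2.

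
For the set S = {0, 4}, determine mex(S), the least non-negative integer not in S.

0 is in the set but 1 is not, so the mex is 1.

1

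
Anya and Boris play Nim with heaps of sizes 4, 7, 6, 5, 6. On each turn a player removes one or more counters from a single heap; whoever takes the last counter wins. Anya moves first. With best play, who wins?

Anya wins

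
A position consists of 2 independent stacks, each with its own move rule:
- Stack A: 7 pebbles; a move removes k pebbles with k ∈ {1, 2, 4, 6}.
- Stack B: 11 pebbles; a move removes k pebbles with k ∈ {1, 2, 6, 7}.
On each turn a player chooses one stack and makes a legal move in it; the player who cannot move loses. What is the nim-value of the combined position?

4

For stack A, compute g(0), g(1), … with moves {1, 2, 4, 6}:
k:     0  1  2  3  4  5  6  7
g(k):  0  1  2  0  1  2  3  4
So g(7) = 4.
Grundy values for stack B (subtraction set {1, 2, 6, 7}):
k:     0  1  2  3  4  5  6  7  8  9 10 11
g(k):  0  1  2  0  1  2  3  4  0  1  2  0
So g(11) = 0.
By the Sprague-Grundy theorem, the Grundy value of a sum of independent games is the XOR of the component values.
Combined value = 4 ⊕ 0 = 4.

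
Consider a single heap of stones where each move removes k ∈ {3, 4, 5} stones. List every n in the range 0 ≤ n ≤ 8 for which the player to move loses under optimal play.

0, 1, 2, 8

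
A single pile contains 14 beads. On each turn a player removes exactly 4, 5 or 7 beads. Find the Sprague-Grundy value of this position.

0

Grundy values for subtraction set {4, 5, 7}:
k:     0  1  2  3  4  5  6  7  8  9 10 11 12 13 14
g(k):  0  0  0  0  1  1  1  1  2  2  2  0  0  0  0
So g(14) = 0.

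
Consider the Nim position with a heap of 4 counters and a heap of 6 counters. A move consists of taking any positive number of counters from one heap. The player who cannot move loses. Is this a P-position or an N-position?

Compute the nim-sum pairwise:
4 XOR 6 = 2
The nim-sum is 2 ≠ 0, so this is an N-position: the player to move can win.

N-position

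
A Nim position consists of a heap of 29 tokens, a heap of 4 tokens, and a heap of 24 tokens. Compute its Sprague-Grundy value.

Nim-sum: 29 XOR 4 XOR 24 = 1.

1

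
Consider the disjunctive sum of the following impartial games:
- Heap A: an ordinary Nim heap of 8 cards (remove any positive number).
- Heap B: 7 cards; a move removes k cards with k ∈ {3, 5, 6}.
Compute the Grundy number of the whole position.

10

Heap A is a plain Nim heap of size 8, so its Grundy value is 8.
For heap B, compute g(0), g(1), … with moves {3, 5, 6}:
k:     0  1  2  3  4  5  6  7
g(k):  0  0  0  1  1  1  2  2
So g(7) = 2.
The value of a disjunctive sum is the nim-sum of the parts.
Combined value = 8 XOR 2 = 10.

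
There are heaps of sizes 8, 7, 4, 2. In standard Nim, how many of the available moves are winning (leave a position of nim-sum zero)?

1

Bitwise XOR of the heap sizes:
  1000  (8)
  0111  (7)
  0100  (4)
  0010  (2)
  ----
  1001  (9)
The overall nim-sum is X = 9. A heap of size p has a winning move iff p XOR X < p (reduce it to p XOR X).
  8: 8 XOR 9 = 1 < 8 — winning move (to 1).
  7: 7 XOR 9 = 14 ≥ 7 — no move.
  4: 4 XOR 9 = 13 ≥ 4 — no move.
  2: 2 XOR 9 = 11 ≥ 2 — no move.
That gives 1 winning move.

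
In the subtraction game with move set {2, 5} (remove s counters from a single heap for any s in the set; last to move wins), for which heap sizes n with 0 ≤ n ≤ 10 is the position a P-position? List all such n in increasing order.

0, 1, 4, 7, 8

Compute g(0), g(1), … for moves {2, 5}:
g(0) = mex{} = 0
g(1) = mex{} = 0
g(2) = mex{0} = 1
g(3) = mex{0} = 1
g(4) = mex{1} = 0
g(5) = mex{0,1} = 2
g(6) = mex{0} = 1
g(7) = mex{1,2} = 0
g(8) = mex{1} = 0
g(9) = mex{0} = 1
g(10) = mex{0,2} = 1
The P-positions (g = 0) in 0..10 are 0, 1, 4, 7, 8.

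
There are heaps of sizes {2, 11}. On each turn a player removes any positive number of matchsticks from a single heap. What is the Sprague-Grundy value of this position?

9

Compute the nim-sum pairwise:
2 ⊕ 11 = 9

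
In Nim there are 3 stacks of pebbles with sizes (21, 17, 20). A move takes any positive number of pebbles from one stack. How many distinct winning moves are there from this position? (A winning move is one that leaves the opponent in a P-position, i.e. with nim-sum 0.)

3

Nim-sum: 21 ^ 17 ^ 20 = 16.
The overall nim-sum is X = 16. A stack of size p has a winning move iff p XOR X < p (reduce it to p XOR X).
  21: 21 XOR 16 = 5 < 21 — winning move (to 5).
  17: 17 XOR 16 = 1 < 17 — winning move (to 1).
  20: 20 XOR 16 = 4 < 20 — winning move (to 4).
That gives 3 winning moves.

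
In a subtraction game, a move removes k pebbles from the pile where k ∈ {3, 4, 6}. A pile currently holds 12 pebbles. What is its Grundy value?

1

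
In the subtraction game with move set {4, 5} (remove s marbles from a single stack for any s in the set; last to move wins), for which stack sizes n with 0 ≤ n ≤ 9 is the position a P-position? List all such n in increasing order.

Grundy values for subtraction set {4, 5}:
g(0) = mex{} = 0
g(1) = mex{} = 0
g(2) = mex{} = 0
g(3) = mex{} = 0
g(4) = mex{0} = 1
g(5) = mex{0} = 1
g(6) = mex{0} = 1
g(7) = mex{0} = 1
g(8) = mex{0,1} = 2
g(9) = mex{1} = 0
The P-positions (g = 0) in 0..9 are 0, 1, 2, 3, 9.

0, 1, 2, 3, 9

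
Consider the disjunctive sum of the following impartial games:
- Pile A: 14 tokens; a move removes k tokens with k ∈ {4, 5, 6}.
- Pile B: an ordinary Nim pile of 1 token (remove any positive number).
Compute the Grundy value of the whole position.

0

Build the Grundy sequence for pile A with g(k) = mex{g(k−s) : s ∈ {4, 5, 6}, s ≤ k}:
k:     0  1  2  3  4  5  6  7  8  9 10 11 12 13 14
g(k):  0  0  0  0  1  1  1  1  2  2  0  0  0  0  1
So g(14) = 1.
Pile B is a plain Nim pile of size 1, so its Grundy value is 1.
By the Sprague-Grundy theorem, the Grundy value of a sum of independent games is the XOR of the component values.
Combined value = 1 XOR 1 = 0.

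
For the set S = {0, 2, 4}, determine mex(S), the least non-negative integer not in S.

1

0 is in the set but 1 is not, so the mex is 1.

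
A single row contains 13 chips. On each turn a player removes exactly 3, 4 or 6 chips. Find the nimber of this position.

1

Build the Grundy sequence with g(k) = mex{g(k−s) : s ∈ {3, 4, 6}, s ≤ k}:
g(0) = mex{} = 0
g(1) = mex{} = 0
g(2) = mex{} = 0
g(3) = mex{0} = 1
g(4) = mex{0} = 1
g(5) = mex{0} = 1
g(6) = mex{0,1} = 2
g(7) = mex{0,1} = 2
g(8) = mex{0,1} = 2
g(9) = mex{1,2} = 0
g(10) = mex{1,2} = 0
g(11) = mex{1,2} = 0
g(12) = mex{0,2} = 1
g(13) = mex{0,2} = 1
So g(13) = 1.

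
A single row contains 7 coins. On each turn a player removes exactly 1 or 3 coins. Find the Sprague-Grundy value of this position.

1

Build the Grundy sequence with g(k) = mex{g(k−s) : s ∈ {1, 3}, s ≤ k}:
g(0) = mex{} = 0
g(1) = mex{0} = 1
g(2) = mex{1} = 0
g(3) = mex{0} = 1
g(4) = mex{1} = 0
g(5) = mex{0} = 1
g(6) = mex{1} = 0
g(7) = mex{0} = 1
So g(7) = 1.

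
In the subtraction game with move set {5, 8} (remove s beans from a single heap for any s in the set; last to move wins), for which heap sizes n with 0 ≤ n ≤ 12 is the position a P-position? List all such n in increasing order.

0, 1, 2, 3, 4

Compute g(0), g(1), … for moves {5, 8}:
g(0) = mex{} = 0
g(1) = mex{} = 0
g(2) = mex{} = 0
g(3) = mex{} = 0
g(4) = mex{} = 0
g(5) = mex{0} = 1
g(6) = mex{0} = 1
g(7) = mex{0} = 1
g(8) = mex{0} = 1
g(9) = mex{0} = 1
g(10) = mex{0,1} = 2
g(11) = mex{0,1} = 2
g(12) = mex{0,1} = 2
The P-positions (g = 0) in 0..12 are 0, 1, 2, 3, 4.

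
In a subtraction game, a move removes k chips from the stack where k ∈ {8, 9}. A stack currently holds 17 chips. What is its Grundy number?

0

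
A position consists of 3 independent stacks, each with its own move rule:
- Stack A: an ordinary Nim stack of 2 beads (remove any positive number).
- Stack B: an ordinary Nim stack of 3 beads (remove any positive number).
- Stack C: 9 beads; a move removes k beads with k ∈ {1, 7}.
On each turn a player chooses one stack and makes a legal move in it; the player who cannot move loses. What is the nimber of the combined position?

0

Stack A is a plain Nim stack of size 2, so its Grundy value is 2.
Stack B is a plain Nim stack of size 3, so its Grundy value is 3.
For stack C, compute g(0), g(1), … with moves {1, 7}:
k:     0  1  2  3  4  5  6  7  8  9
g(k):  0  1  0  1  0  1  0  1  0  1
So g(9) = 1.
The value of a disjunctive sum is the nim-sum of the parts.
Combined value = 2 ⊕ 3 ⊕ 1 = 0.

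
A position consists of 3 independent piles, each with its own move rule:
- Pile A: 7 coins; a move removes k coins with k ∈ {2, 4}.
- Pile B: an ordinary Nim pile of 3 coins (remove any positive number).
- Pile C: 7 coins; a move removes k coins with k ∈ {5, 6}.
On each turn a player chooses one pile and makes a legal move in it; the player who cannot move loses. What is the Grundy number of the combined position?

2

For pile A, compute g(0), g(1), … with moves {2, 4}:
g(0) = mex{} = 0
g(1) = mex{} = 0
g(2) = mex{0} = 1
g(3) = mex{0} = 1
g(4) = mex{0,1} = 2
g(5) = mex{0,1} = 2
g(6) = mex{1,2} = 0
g(7) = mex{1,2} = 0
So g(7) = 0.
Pile B is a plain Nim pile of size 3, so its Grundy value is 3.
Build the Grundy sequence for pile C with g(k) = mex{g(k−s) : s ∈ {5, 6}, s ≤ k}:
k:     0  1  2  3  4  5  6  7
g(k):  0  0  0  0  0  1  1  1
So g(7) = 1.
The value of a disjunctive sum is the nim-sum of the parts.
Combined value = 0 XOR 3 XOR 1 = 2.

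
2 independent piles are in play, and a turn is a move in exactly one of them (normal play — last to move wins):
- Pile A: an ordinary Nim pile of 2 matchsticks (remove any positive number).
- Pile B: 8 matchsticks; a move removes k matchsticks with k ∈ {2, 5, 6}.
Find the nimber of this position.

2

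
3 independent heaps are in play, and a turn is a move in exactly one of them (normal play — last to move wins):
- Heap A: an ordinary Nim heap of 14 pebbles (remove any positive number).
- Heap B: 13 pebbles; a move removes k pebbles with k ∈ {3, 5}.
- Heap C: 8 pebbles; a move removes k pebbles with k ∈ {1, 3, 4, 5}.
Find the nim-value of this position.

Heap A is a plain Nim heap of size 14, so its Grundy value is 14.
For heap B, compute g(0), g(1), … with moves {3, 5}:
g(0) = mex{} = 0
g(1) = mex{} = 0
g(2) = mex{} = 0
g(3) = mex{0} = 1
g(4) = mex{0} = 1
g(5) = mex{0} = 1
g(6) = mex{0,1} = 2
g(7) = mex{0,1} = 2
g(8) = mex{1} = 0
g(9) = mex{1,2} = 0
g(10) = mex{1,2} = 0
g(11) = mex{0,2} = 1
g(12) = mex{0,2} = 1
g(13) = mex{0} = 1
So g(13) = 1.
For heap C, compute g(0), g(1), … with moves {1, 3, 4, 5}:
g(0) = mex{} = 0
g(1) = mex{0} = 1
g(2) = mex{1} = 0
g(3) = mex{0} = 1
g(4) = mex{0,1} = 2
g(5) = mex{0,1,2} = 3
g(6) = mex{0,1,3} = 2
g(7) = mex{0,1,2} = 3
g(8) = mex{1,2,3} = 0
So g(8) = 0.
The value of a disjunctive sum is the nim-sum of the parts.
Combined value = 14 XOR 1 XOR 0 = 15.

15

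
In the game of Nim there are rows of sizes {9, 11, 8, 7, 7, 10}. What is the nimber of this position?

Nim-sum: 9 ^ 11 ^ 8 ^ 7 ^ 7 ^ 10 = 0.

0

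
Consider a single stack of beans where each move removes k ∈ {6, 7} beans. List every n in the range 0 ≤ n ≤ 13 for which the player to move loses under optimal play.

Grundy values for subtraction set {6, 7}:
k:     0  1  2  3  4  5  6  7  8  9 10 11 12 13
g(k):  0  0  0  0  0  0  1  1  1  1  1  1  2  0
The P-positions (g = 0) in 0..13 are 0, 1, 2, 3, 4, 5, 13.

0, 1, 2, 3, 4, 5, 13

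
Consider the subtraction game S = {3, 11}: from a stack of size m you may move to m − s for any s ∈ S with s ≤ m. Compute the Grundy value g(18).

1

Compute g(0), g(1), … for moves {3, 11}:
k:     0  1  2  3  4  5  6  7  8  9 10 11 12 13 14 15 16 17 18
g(k):  0  0  0  1  1  1  0  0  0  1  1  1  2  2  0  0  0  1  1
So g(18) = 1.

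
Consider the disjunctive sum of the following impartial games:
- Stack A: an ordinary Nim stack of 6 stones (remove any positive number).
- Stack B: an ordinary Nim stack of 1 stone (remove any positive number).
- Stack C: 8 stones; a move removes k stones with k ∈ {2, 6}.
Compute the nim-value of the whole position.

7

Stack A is a plain Nim stack of size 6, so its Grundy value is 6.
Stack B is a plain Nim stack of size 1, so its Grundy value is 1.
Build the Grundy sequence for stack C with g(k) = mex{g(k−s) : s ∈ {2, 6}, s ≤ k}:
g(0) = mex{} = 0
g(1) = mex{} = 0
g(2) = mex{0} = 1
g(3) = mex{0} = 1
g(4) = mex{1} = 0
g(5) = mex{1} = 0
g(6) = mex{0} = 1
g(7) = mex{0} = 1
g(8) = mex{1} = 0
So g(8) = 0.
The value of a disjunctive sum is the nim-sum of the parts.
Combined value = 6 XOR 1 XOR 0 = 7.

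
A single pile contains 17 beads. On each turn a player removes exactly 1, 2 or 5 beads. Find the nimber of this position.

Grundy values for subtraction set {1, 2, 5}:
k:     0  1  2  3  4  5  6  7  8  9 10 11 12 13 14 15 16 17
g(k):  0  1  2  0  1  2  0  1  2  0  1  2  0  1  2  0  1  2
So g(17) = 2.

2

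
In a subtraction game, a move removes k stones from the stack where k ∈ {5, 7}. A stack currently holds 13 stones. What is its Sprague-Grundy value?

0

Grundy values for subtraction set {5, 7}:
g(0) = mex{} = 0
g(1) = mex{} = 0
g(2) = mex{} = 0
g(3) = mex{} = 0
g(4) = mex{} = 0
g(5) = mex{0} = 1
g(6) = mex{0} = 1
g(7) = mex{0} = 1
g(8) = mex{0} = 1
g(9) = mex{0} = 1
g(10) = mex{0,1} = 2
g(11) = mex{0,1} = 2
g(12) = mex{1} = 0
g(13) = mex{1} = 0
So g(13) = 0.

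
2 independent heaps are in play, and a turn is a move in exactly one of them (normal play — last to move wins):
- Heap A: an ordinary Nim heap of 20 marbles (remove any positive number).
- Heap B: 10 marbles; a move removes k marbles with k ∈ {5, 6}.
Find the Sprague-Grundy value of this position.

Heap A is a plain Nim heap of size 20, so its Grundy value is 20.
Build the Grundy sequence for heap B with g(k) = mex{g(k−s) : s ∈ {5, 6}, s ≤ k}:
k:     0  1  2  3  4  5  6  7  8  9 10
g(k):  0  0  0  0  0  1  1  1  1  1  2
So g(10) = 2.
The value of a disjunctive sum is the nim-sum of the parts.
Combined value = 20 ⊕ 2 = 22.

22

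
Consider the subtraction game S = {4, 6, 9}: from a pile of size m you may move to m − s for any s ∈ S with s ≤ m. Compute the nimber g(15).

Grundy values for subtraction set {4, 6, 9}:
k:     0  1  2  3  4  5  6  7  8  9 10 11 12 13 14 15
g(k):  0  0  0  0  1  1  1  1  2  2  2  2  3  0  0  0
So g(15) = 0.

0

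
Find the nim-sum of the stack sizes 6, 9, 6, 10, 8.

Bitwise XOR of the heap sizes:
  0110  (6)
  1001  (9)
  0110  (6)
  1010  (10)
  1000  (8)
  ----
  1011  (11)

11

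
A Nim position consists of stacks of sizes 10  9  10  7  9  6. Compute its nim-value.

1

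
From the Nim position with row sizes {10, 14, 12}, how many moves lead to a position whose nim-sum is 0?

3

Bitwise XOR of the heap sizes:
  1010  (10)
  1110  (14)
  1100  (12)
  ----
  1000  (8)
The overall nim-sum is X = 8. A row of size p has a winning move iff p XOR X < p (reduce it to p XOR X).
  10: 10 XOR 8 = 2 < 10 — winning move (to 2).
  14: 14 XOR 8 = 6 < 14 — winning move (to 6).
  12: 12 XOR 8 = 4 < 12 — winning move (to 4).
That gives 3 winning moves.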